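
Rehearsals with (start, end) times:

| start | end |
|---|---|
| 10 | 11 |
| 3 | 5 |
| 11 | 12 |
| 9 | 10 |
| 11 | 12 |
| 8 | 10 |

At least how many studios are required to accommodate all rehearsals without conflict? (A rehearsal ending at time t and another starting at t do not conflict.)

2

Count concurrent intervals with a sweep; the peak is the room count.
starts: [3, 8, 9, 10, 11, 11]
ends:   [5, 10, 10, 11, 12, 12]
s3→1 e5→0 s8→1 s9→2  — peak 2.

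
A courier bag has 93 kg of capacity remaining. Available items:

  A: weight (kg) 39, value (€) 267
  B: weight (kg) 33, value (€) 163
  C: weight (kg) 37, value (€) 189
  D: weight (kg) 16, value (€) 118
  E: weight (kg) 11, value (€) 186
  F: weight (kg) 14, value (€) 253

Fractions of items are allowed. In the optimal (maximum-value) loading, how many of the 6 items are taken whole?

4

Sort by value per unit weight and fill in that order.
Ratios (sorted): F 18.07, E 16.91, D 7.38, A 6.85, C 5.11, B 4.94
take F (14 @ 253); take E (11 @ 186); take D (16 @ 118); take A (39 @ 267); take 13/37 of C → 66.41. Capacity used 93/93.
4 item(s) taken whole; one partial (take 13/37 of C).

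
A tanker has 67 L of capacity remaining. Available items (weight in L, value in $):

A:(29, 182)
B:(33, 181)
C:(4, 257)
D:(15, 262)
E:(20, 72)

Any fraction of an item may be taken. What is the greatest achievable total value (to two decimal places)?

Sort by value per unit weight and fill in that order.
Order: C (257/4=64.25) > D (262/15=17.47) > A (182/29=6.28) > B (181/33=5.48) > E (72/20=3.60)
Fill: take C (4 @ 257) → take D (15 @ 262) → take A (29 @ 182) → take 19/33 of B → 104.21; 67/67 used.
Total value = 805.21

805.21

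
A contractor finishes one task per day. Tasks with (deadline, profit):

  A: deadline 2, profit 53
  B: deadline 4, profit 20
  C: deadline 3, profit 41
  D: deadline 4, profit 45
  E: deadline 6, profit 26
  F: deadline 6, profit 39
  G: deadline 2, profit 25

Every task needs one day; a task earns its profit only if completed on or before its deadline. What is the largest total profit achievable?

229

Sort by profit descending; place each in the latest free slot ≤ its deadline.
Profit order: A=53 D=45 C=41 F=39 E=26 G=25 B=20
Assign: A→slot 2, D→slot 4, C→slot 3, F→slot 6, E→slot 5, G→slot 1, B skipped.
Slots: [1:G] [2:A] [3:C] [4:D] [5:E] [6:F]
Profit = 25 + 53 + 41 + 45 + 26 + 39 = 229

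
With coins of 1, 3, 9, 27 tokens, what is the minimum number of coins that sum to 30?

Greedy: take as many of the largest coin as possible, then repeat with the remainder.
30 = 1×27 + 1×3
Total coins = 1 + 1 = 2

2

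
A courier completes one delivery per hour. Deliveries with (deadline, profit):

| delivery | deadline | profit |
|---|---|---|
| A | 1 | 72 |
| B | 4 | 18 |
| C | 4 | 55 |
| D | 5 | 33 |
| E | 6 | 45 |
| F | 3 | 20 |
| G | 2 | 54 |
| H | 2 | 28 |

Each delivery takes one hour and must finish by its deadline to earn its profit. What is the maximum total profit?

Take jobs in profit order; each goes to the latest open slot no later than its deadline.
By profit: A(d1,72), C(d4,55), G(d2,54), E(d6,45), D(d5,33), H(d2,28), F(d3,20), B(d4,18)
A→slot 1; C→slot 4; G→slot 2; E→slot 6; D→slot 5; H skipped; F→slot 3; B skipped.
Profit = 72 + 54 + 20 + 55 + 33 + 45 = 279

279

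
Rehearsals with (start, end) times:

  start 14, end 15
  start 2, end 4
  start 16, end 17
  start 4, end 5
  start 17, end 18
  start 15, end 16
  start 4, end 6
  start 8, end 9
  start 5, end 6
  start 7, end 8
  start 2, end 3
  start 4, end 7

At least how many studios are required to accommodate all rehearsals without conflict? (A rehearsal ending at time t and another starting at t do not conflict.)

The answer is the maximum number of intervals overlapping at any instant.
Events (time:±→running): 2:+→1 2:+→2 3:-→1 4:-→0 4:+→1 4:+→2 4:+→3 … peak 3.

3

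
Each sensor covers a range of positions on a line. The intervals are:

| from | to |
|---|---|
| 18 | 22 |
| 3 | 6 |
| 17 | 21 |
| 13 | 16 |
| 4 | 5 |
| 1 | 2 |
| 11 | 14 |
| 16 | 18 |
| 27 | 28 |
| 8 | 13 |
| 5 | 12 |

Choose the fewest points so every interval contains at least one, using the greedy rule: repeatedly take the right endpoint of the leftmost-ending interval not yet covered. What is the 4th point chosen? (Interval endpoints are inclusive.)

Sort by right endpoint; whenever an interval is uncovered, place a point at its right end.
By right end: [1,2]  [4,5]  [3,6]  [5,12]  [8,13]  [11,14]  [13,16]  [16,18]  [17,21]  [18,22]  [27,28]
[1,2] uncovered → point at 2; [4,5] uncovered → point at 5; [8,13] uncovered → point at 13; [16,18] uncovered → point at 18; [27,28] uncovered → point at 28.
Points: 2, 5, 13, 18, 28 (5 total).

18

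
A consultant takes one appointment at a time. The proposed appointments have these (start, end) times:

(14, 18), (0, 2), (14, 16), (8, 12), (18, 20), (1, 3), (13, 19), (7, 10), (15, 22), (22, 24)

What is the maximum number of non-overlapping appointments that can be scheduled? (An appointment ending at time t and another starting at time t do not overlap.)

5

Greedy by earliest finish: after sorting by end time, pick each interval compatible with the last pick.
By end time: (0,2), (1,3), (7,10), (8,12), (14,16), (14,18), (13,19), (18,20), (15,22), (22,24).
Pick (0,2); next start ≥ 2 → (7,10); next start ≥ 10 → (14,16); next start ≥ 16 → (18,20); next start ≥ 20 → (22,24).
Selected 5 appointments.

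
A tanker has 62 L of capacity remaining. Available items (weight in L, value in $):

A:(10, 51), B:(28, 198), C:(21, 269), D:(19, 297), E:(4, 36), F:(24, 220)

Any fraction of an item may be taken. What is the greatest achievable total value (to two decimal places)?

Sort by value per unit weight and fill in that order.
Order: D (297/19=15.63) > C (269/21=12.81) > F (220/24=9.17) > E (36/4=9.00) > B (198/28=7.07) > A (51/10=5.10)
Fill: take D (19 @ 297) → take C (21 @ 269) → take 22/24 of F → 201.67; 62/62 used.
Total value = 767.67

767.67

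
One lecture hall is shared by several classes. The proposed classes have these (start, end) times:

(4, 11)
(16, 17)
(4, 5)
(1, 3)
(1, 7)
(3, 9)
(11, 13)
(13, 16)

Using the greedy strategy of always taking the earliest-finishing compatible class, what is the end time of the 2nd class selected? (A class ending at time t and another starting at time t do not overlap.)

Sorted by end: (1,3)  (4,5)  (1,7)  (3,9)  (4,11)  (11,13)  (13,16)  (16,17)
take (1,3); take (4,5); skip (4,11); take (11,13); take (13,16); take (16,17).
Selected: (1,3) (4,5) (11,13) (13,16) (16,17)

5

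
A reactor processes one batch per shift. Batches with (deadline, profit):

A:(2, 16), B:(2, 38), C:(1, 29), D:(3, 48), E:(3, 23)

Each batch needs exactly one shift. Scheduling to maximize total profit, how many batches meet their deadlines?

3

By profit: D(d3,48), B(d2,38), C(d1,29), E(d3,23), A(d2,16)
D→slot 3; B→slot 2; C→slot 1; E skipped; A skipped.
3 of 5 scheduled.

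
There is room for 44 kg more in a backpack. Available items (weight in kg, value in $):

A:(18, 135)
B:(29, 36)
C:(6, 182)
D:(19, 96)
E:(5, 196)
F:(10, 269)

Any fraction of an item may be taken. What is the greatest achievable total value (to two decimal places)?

Sort by value per unit weight and fill in that order.
Ratios (sorted): E 39.20, C 30.33, F 26.90, A 7.50, D 5.05, B 1.24
take E (5 @ 196); take C (6 @ 182); take F (10 @ 269); take A (18 @ 135); take 5/19 of D → 25.26. Capacity used 44/44.
Total value = 807.26

807.26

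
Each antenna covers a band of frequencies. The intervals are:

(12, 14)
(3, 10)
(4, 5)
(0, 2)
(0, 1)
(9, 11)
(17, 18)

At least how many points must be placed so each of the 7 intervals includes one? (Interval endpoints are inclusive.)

Process intervals by earliest right end; each time one isn't hit yet, stab at its right endpoint.
Sorted: [0,1] [0,2] [4,5] [3,10] [9,11] [12,14] [17,18]
{[0,1],[0,2]} hit by 1; {[4,5],[3,10]} hit by 5; {[9,11]} hit by 11; {[12,14]} hit by 14; {[17,18]} hit by 18.
Points: 1, 5, 11, 14, 18 (5 total).

5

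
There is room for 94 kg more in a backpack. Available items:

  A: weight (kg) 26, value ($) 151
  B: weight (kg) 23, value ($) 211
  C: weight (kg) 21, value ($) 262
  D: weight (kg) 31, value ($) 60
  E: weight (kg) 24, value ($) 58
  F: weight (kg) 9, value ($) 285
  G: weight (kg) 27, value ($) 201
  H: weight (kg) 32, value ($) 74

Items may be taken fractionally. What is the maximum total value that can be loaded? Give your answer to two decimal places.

1040.31

Ratios (sorted): F 31.67, C 12.48, B 9.17, G 7.44, A 5.81, E 2.42, H 2.31, D 1.94
take F (9 @ 285); take C (21 @ 262); take B (23 @ 211); take G (27 @ 201); take 14/26 of A → 81.31. Capacity used 94/94.
Total value = 1040.31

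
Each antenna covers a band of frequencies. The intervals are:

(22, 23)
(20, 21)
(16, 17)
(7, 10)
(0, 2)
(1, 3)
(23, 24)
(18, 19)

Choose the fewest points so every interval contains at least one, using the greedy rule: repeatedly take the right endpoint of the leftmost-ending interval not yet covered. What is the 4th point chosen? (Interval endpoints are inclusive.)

Sort by right endpoint; whenever an interval is uncovered, place a point at its right end.
Sorted: [0,2] [1,3] [7,10] [16,17] [18,19] [20,21] [22,23] [23,24]
{[0,2],[1,3]} hit by 2; {[7,10]} hit by 10; {[16,17]} hit by 17; {[18,19]} hit by 19; {[20,21]} hit by 21; {[22,23],[23,24]} hit by 23.
Points: 2, 10, 17, 19, 21, 23 (6 total).

19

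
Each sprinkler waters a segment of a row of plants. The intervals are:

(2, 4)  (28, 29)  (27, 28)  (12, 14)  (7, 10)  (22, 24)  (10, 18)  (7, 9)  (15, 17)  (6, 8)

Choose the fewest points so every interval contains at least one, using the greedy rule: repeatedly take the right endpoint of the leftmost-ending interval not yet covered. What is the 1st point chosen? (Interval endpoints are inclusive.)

Sort by right endpoint; whenever an interval is uncovered, place a point at its right end.
By right end: [2,4]  [6,8]  [7,9]  [7,10]  [12,14]  [15,17]  [10,18]  [22,24]  [27,28]  [28,29]
[2,4] uncovered → point at 4; [6,8] uncovered → point at 8; [12,14] uncovered → point at 14; [15,17] uncovered → point at 17; [22,24] uncovered → point at 24; [27,28] uncovered → point at 28.
Points: 4, 8, 14, 17, 24, 28 (6 total).

4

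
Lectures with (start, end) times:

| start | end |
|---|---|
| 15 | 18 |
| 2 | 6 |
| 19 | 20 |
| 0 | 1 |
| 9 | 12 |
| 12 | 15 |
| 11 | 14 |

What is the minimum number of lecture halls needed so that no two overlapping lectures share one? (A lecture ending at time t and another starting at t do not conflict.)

The answer is the maximum number of intervals overlapping at any instant.
starts: [0, 2, 9, 11, 12, 15, 19]
ends:   [1, 6, 12, 14, 15, 18, 20]
s0→1 e1→0 s2→1 e6→0 s9→1 s11→2  — peak 2.

2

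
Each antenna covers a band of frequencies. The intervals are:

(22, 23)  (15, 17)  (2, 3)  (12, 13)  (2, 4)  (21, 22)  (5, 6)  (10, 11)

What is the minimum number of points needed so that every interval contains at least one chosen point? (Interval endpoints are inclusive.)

Process intervals by earliest right end; each time one isn't hit yet, stab at its right endpoint.
Sorted: [2,3] [2,4] [5,6] [10,11] [12,13] [15,17] [21,22] [22,23]
{[2,3],[2,4]} hit by 3; {[5,6]} hit by 6; {[10,11]} hit by 11; {[12,13]} hit by 13; {[15,17]} hit by 17; {[21,22],[22,23]} hit by 22.
Points: 3, 6, 11, 13, 17, 22 (6 total).

6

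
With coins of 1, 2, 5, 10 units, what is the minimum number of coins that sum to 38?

6

Greedy: take as many of the largest coin as possible, then repeat with the remainder.
38 = 3×10 + 1×5 + 1×2 + 1×1
Total coins = 3 + 1 + 1 + 1 = 6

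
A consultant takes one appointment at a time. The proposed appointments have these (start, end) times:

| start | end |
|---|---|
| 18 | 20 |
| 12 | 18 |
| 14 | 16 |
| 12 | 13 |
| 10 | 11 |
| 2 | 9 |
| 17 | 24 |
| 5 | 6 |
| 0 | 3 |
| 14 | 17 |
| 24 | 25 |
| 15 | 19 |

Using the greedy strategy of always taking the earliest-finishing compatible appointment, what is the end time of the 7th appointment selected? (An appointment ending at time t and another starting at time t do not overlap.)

25

Order by finish time; keep every interval that doesn't clash with the previous kept one.
By end time: (0,3), (5,6), (2,9), (10,11), (12,13), (14,16), (14,17), (12,18), (15,19), (18,20), (17,24), (24,25).
Pick (0,3); next start ≥ 3 → (5,6); next start ≥ 6 → (10,11); next start ≥ 11 → (12,13); next start ≥ 13 → (14,16); next start ≥ 16 → (18,20); next start ≥ 20 → (24,25).
Selected: (0,3) (5,6) (10,11) (12,13) (14,16) (18,20) (24,25)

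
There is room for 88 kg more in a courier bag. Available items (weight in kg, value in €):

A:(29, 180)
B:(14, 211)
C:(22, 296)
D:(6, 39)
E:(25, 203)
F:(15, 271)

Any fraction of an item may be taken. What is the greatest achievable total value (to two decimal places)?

1057.24

Sort by value per unit weight and fill in that order.
Ratios (sorted): F 18.07, B 15.07, C 13.45, E 8.12, D 6.50, A 6.21
take F (15 @ 271); take B (14 @ 211); take C (22 @ 296); take E (25 @ 203); take D (6 @ 39); take 6/29 of A → 37.24. Capacity used 88/88.
Total value = 1057.24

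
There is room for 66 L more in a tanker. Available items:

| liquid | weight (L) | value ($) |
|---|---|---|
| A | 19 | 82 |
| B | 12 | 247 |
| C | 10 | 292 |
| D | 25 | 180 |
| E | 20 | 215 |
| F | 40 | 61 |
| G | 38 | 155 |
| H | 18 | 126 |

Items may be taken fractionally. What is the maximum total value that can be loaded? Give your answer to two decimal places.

Greedy by value/weight ratio, highest first.
Ratios (sorted): C 29.20, B 20.58, E 10.75, D 7.20, H 7.00, A 4.32, G 4.08, F 1.52
take C (10 @ 292); take B (12 @ 247); take E (20 @ 215); take 24/25 of D → 172.80. Capacity used 66/66.
Total value = 926.80

926.80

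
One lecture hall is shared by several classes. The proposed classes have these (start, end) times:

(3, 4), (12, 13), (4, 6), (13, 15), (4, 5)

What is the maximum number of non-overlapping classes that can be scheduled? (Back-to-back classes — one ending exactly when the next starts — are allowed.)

4

Sort by end time and greedily take each interval whose start is ≥ the last chosen end.
Sorted by end: (3,4)  (4,5)  (4,6)  (12,13)  (13,15)
take (3,4); take (4,5); take (12,13); take (13,15).
Selected 4 classes.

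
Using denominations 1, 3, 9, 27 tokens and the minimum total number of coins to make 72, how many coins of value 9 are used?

Use the largest denomination that fits, subtract, and repeat.
72 − 2×27→18 − 2×9→0
Count of 9: 2

2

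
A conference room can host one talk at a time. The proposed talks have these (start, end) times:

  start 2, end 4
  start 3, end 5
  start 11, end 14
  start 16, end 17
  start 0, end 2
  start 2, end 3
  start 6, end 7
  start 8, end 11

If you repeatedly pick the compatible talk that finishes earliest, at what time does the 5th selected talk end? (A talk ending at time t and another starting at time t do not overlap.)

By end time: (0,2), (2,3), (2,4), (3,5), (6,7), (8,11), (11,14), (16,17).
Pick (0,2); next start ≥ 2 → (2,3); next start ≥ 3 → (3,5); next start ≥ 5 → (6,7); next start ≥ 7 → (8,11); next start ≥ 11 → (11,14); next start ≥ 14 → (16,17).
Selected: (0,2) (2,3) (3,5) (6,7) (8,11) (11,14) (16,17)

11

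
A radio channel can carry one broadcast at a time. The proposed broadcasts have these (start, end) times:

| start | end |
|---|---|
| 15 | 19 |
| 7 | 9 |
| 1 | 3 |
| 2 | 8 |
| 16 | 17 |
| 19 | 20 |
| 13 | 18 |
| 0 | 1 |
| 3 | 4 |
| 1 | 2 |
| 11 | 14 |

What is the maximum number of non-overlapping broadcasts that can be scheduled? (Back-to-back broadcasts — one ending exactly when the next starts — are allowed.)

7

By end time: (0,1), (1,2), (1,3), (3,4), (2,8), (7,9), (11,14), (16,17), (13,18), (15,19), (19,20).
Pick (0,1); next start ≥ 1 → (1,2); next start ≥ 2 → (3,4); next start ≥ 4 → (7,9); next start ≥ 9 → (11,14); next start ≥ 14 → (16,17); next start ≥ 17 → (19,20).
Selected 7 broadcasts.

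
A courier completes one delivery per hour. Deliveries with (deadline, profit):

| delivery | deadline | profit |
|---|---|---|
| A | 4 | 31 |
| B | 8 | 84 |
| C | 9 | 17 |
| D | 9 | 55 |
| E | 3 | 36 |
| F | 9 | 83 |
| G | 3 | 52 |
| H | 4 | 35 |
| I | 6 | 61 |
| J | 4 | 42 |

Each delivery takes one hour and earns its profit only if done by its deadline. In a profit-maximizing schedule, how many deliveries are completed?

9

Take jobs in profit order; each goes to the latest open slot no later than its deadline.
By profit: B(d8,84), F(d9,83), I(d6,61), D(d9,55), G(d3,52), J(d4,42), E(d3,36), H(d4,35), A(d4,31), C(d9,17)
B→slot 8; F→slot 9; I→slot 6; D→slot 7; G→slot 3; J→slot 4; E→slot 2; H→slot 1; A skipped; C→slot 5.
9 of 10 scheduled.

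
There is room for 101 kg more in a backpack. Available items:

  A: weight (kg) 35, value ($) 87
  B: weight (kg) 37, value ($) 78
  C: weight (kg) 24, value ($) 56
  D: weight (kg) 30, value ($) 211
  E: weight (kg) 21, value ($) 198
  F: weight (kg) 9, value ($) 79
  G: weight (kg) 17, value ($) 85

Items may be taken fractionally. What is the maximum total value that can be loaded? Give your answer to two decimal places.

Order: E (198/21=9.43) > F (79/9=8.78) > D (211/30=7.03) > G (85/17=5.00) > A (87/35=2.49) > C (56/24=2.33) > B (78/37=2.11)
Fill: take E (21 @ 198) → take F (9 @ 79) → take D (30 @ 211) → take G (17 @ 85) → take 24/35 of A → 59.66; 101/101 used.
Total value = 632.66

632.66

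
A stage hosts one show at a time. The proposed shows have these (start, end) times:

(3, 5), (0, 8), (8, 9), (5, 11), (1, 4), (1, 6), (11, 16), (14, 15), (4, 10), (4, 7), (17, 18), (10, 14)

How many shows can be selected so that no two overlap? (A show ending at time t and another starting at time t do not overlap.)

6

By end time: (1,4), (3,5), (1,6), (4,7), (0,8), (8,9), (4,10), (5,11), (10,14), (14,15), (11,16), (17,18).
Pick (1,4); next start ≥ 4 → (4,7); next start ≥ 7 → (8,9); next start ≥ 9 → (10,14); next start ≥ 14 → (14,15); next start ≥ 15 → (17,18).
Selected 6 shows.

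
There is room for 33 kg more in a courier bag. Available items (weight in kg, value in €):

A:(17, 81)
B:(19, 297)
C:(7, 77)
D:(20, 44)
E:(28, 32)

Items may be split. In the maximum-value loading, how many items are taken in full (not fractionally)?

Greedy by value/weight ratio, highest first.
Ratios (sorted): B 15.63, C 11.00, A 4.76, D 2.20, E 1.14
take B (19 @ 297); take C (7 @ 77); take 7/17 of A → 33.35. Capacity used 33/33.
2 item(s) taken whole; one partial (take 7/17 of A).

2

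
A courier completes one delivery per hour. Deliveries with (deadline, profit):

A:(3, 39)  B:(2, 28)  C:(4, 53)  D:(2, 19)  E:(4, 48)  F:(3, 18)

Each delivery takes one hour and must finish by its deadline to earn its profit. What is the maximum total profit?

Take jobs in profit order; each goes to the latest open slot no later than its deadline.
By profit: C(d4,53), E(d4,48), A(d3,39), B(d2,28), D(d2,19), F(d3,18)
C→slot 4; E→slot 3; A→slot 2; B→slot 1; D skipped; F skipped.
Profit = 28 + 39 + 48 + 53 = 168

168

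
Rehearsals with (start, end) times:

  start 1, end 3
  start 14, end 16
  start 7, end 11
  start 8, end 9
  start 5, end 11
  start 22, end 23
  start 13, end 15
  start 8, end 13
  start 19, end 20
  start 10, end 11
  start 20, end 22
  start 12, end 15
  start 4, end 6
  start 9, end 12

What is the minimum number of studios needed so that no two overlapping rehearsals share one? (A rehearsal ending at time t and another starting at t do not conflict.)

5

The answer is the maximum number of intervals overlapping at any instant.
Events (time:±→running): 1:+→1 3:-→0 4:+→1 5:+→2 6:-→1 7:+→2 8:+→3 8:+→4 9:-→3 9:+→4 10:+→5 … peak 5.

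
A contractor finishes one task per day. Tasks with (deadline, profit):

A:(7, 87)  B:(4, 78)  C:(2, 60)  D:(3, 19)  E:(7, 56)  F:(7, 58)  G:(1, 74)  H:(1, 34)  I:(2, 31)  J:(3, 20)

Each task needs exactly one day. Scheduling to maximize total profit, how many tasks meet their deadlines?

Take jobs in profit order; each goes to the latest open slot no later than its deadline.
Profit order: A=87 B=78 G=74 C=60 F=58 E=56 H=34 I=31 J=20 D=19
Assign: A→slot 7, B→slot 4, G→slot 1, C→slot 2, F→slot 6, E→slot 5, H skipped, I skipped, J→slot 3, D skipped.
Slots: [1:G] [2:C] [3:J] [4:B] [5:E] [6:F] [7:A]
7 of 10 scheduled.

7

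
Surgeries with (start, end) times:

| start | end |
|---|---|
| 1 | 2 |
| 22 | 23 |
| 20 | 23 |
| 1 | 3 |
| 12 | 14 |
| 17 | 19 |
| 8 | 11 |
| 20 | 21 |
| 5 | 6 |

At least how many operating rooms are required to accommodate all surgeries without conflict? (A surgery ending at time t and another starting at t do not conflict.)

2

starts: [1, 1, 5, 8, 12, 17, 20, 20, 22]
ends:   [2, 3, 6, 11, 14, 19, 21, 23, 23]
s1→1 s1→2  — peak 2.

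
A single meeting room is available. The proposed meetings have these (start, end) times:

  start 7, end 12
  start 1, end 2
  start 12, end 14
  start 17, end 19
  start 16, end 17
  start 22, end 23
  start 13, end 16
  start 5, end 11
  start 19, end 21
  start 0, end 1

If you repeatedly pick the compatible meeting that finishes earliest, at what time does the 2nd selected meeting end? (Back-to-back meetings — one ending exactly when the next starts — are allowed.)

2

Sort by end time and greedily take each interval whose start is ≥ the last chosen end.
Sorted by end: (0,1)  (1,2)  (5,11)  (7,12)  (12,14)  (13,16)  (16,17)  (17,19)  (19,21)  (22,23)
take (0,1); take (1,2); take (5,11); take (12,14); take (16,17); take (17,19); take (19,21); take (22,23).
Selected: (0,1) (1,2) (5,11) (12,14) (16,17) (17,19) (19,21) (22,23)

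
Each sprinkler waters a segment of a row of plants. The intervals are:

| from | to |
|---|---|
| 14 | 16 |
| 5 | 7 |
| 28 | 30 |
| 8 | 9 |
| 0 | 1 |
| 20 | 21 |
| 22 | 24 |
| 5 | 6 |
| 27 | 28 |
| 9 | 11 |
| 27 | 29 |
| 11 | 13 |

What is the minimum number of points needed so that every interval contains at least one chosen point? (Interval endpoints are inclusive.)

Process intervals by earliest right end; each time one isn't hit yet, stab at its right endpoint.
Sorted: [0,1] [5,6] [5,7] [8,9] [9,11] [11,13] [14,16] [20,21] [22,24] [27,28] [27,29] [28,30]
{[0,1]} hit by 1; {[5,6],[5,7]} hit by 6; {[8,9],[9,11]} hit by 9; {[11,13]} hit by 13; {[14,16]} hit by 16; {[20,21]} hit by 21; {[22,24]} hit by 24; {[27,28],[27,29],[28,30]} hit by 28.
Points: 1, 6, 9, 13, 16, 21, 24, 28 (8 total).

8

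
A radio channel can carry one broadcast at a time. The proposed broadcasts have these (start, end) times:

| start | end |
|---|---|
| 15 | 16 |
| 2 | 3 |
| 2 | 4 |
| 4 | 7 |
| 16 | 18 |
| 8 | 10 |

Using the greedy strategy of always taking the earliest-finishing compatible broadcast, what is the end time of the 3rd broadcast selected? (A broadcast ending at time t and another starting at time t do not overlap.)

By end time: (2,3), (2,4), (4,7), (8,10), (15,16), (16,18).
Pick (2,3); next start ≥ 3 → (4,7); next start ≥ 7 → (8,10); next start ≥ 10 → (15,16); next start ≥ 16 → (16,18).
Selected: (2,3) (4,7) (8,10) (15,16) (16,18)

10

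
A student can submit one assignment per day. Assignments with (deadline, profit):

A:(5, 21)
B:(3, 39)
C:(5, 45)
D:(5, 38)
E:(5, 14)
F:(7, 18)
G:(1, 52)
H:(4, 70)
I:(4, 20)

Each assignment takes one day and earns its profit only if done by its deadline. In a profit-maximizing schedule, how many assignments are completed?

Take jobs in profit order; each goes to the latest open slot no later than its deadline.
By profit: H(d4,70), G(d1,52), C(d5,45), B(d3,39), D(d5,38), A(d5,21), I(d4,20), F(d7,18), E(d5,14)
H→slot 4; G→slot 1; C→slot 5; B→slot 3; D→slot 2; A skipped; I skipped; F→slot 7; E skipped.
6 of 9 scheduled.

6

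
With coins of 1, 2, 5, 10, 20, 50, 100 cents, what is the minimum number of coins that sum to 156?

Greedy: take as many of the largest coin as possible, then repeat with the remainder.
156 = 1×100 + 1×50 + 1×5 + 1×1
Total coins = 1 + 1 + 1 + 1 = 4

4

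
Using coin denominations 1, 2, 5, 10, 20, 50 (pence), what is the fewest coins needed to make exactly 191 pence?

Use the largest denomination that fits, subtract, and repeat.
191 − 3×50→41 − 2×20→1 − 1×1→0
Total coins = 3 + 2 + 1 = 6

6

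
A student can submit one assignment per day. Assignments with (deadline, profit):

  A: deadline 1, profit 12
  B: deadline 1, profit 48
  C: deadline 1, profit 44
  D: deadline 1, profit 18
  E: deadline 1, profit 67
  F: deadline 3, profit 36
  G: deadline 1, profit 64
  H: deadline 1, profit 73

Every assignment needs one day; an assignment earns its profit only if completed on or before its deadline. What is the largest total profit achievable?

By profit: H(d1,73), E(d1,67), G(d1,64), B(d1,48), C(d1,44), F(d3,36), D(d1,18), A(d1,12)
H→slot 1; E skipped; G skipped; B skipped; C skipped; F→slot 3; D skipped; A skipped.
Profit = 73 + 36 = 109

109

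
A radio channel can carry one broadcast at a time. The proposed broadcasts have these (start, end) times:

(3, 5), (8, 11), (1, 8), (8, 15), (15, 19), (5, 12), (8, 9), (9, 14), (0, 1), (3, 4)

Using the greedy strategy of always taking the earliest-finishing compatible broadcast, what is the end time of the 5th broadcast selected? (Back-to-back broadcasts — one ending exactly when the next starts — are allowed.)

By end time: (0,1), (3,4), (3,5), (1,8), (8,9), (8,11), (5,12), (9,14), (8,15), (15,19).
Pick (0,1); next start ≥ 1 → (3,4); next start ≥ 4 → (8,9); next start ≥ 9 → (9,14); next start ≥ 14 → (15,19).
Selected: (0,1) (3,4) (8,9) (9,14) (15,19)

19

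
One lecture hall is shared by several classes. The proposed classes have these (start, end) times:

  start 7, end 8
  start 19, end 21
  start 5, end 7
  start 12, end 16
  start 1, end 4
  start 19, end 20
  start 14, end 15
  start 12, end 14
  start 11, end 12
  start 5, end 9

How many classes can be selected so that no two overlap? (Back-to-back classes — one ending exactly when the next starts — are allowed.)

7

Order by finish time; keep every interval that doesn't clash with the previous kept one.
By end time: (1,4), (5,7), (7,8), (5,9), (11,12), (12,14), (14,15), (12,16), (19,20), (19,21).
Pick (1,4); next start ≥ 4 → (5,7); next start ≥ 7 → (7,8); next start ≥ 8 → (11,12); next start ≥ 12 → (12,14); next start ≥ 14 → (14,15); next start ≥ 15 → (19,20).
Selected 7 classes.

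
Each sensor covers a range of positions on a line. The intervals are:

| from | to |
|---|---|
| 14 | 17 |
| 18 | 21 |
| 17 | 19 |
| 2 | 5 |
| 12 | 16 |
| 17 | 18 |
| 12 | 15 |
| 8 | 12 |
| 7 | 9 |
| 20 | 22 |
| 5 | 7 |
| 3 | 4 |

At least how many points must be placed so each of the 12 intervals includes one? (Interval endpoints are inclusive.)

5

By right end: [3,4]  [2,5]  [5,7]  [7,9]  [8,12]  [12,15]  [12,16]  [14,17]  [17,18]  [17,19]  [18,21]  [20,22]
[3,4] uncovered → point at 4; [5,7] uncovered → point at 7; [8,12] uncovered → point at 12; [14,17] uncovered → point at 17; [18,21] uncovered → point at 21.
Points: 4, 7, 12, 17, 21 (5 total).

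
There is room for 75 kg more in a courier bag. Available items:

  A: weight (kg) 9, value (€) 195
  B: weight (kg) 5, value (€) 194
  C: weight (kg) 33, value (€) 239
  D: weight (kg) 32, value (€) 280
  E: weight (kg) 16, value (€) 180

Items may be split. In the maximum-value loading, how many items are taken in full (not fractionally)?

Sort by value per unit weight and fill in that order.
Ratios (sorted): B 38.80, A 21.67, E 11.25, D 8.75, C 7.24
take B (5 @ 194); take A (9 @ 195); take E (16 @ 180); take D (32 @ 280); take 13/33 of C → 94.15. Capacity used 75/75.
4 item(s) taken whole; one partial (take 13/33 of C).

4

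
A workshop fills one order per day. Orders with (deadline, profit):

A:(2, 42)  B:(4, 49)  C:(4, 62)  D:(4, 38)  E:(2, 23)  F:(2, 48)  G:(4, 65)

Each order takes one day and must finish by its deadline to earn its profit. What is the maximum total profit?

224

Sort by profit descending; place each in the latest free slot ≤ its deadline.
Profit order: G=65 C=62 B=49 F=48 A=42 D=38 E=23
Assign: G→slot 4, C→slot 3, B→slot 2, F→slot 1, A skipped, D skipped, E skipped.
Slots: [1:F] [2:B] [3:C] [4:G]
Profit = 48 + 49 + 62 + 65 = 224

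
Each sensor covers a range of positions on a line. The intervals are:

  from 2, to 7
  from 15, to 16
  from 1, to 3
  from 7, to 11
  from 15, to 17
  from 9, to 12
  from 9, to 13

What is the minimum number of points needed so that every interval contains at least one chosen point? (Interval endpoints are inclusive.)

Sort by right endpoint; whenever an interval is uncovered, place a point at its right end.
Sorted: [1,3] [2,7] [7,11] [9,12] [9,13] [15,16] [15,17]
{[1,3],[2,7]} hit by 3; {[7,11],[9,12],[9,13]} hit by 11; {[15,16],[15,17]} hit by 16.
Points: 3, 11, 16 (3 total).

3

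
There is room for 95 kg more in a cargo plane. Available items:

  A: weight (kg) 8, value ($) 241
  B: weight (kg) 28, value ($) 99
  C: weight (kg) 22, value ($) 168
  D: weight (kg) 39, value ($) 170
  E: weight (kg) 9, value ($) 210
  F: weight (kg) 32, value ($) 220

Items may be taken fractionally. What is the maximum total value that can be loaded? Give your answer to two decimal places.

Greedy by value/weight ratio, highest first.
Order: A (241/8=30.12) > E (210/9=23.33) > C (168/22=7.64) > F (220/32=6.88) > D (170/39=4.36) > B (99/28=3.54)
Fill: take A (8 @ 241) → take E (9 @ 210) → take C (22 @ 168) → take F (32 @ 220) → take 24/39 of D → 104.62; 95/95 used.
Total value = 943.62

943.62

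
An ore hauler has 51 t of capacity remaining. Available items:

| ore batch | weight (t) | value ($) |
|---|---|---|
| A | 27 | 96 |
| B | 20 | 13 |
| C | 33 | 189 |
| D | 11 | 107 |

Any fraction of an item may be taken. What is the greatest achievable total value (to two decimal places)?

320.89

Sort by value per unit weight and fill in that order.
Ratios (sorted): D 9.73, C 5.73, A 3.56, B 0.65
take D (11 @ 107); take C (33 @ 189); take 7/27 of A → 24.89. Capacity used 51/51.
Total value = 320.89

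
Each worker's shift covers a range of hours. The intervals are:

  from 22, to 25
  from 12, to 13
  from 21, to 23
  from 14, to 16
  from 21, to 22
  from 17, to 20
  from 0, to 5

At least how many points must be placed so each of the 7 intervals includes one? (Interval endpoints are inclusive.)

5

Process intervals by earliest right end; each time one isn't hit yet, stab at its right endpoint.
Sorted: [0,5] [12,13] [14,16] [17,20] [21,22] [21,23] [22,25]
{[0,5]} hit by 5; {[12,13]} hit by 13; {[14,16]} hit by 16; {[17,20]} hit by 20; {[21,22],[21,23],[22,25]} hit by 22.
Points: 5, 13, 16, 20, 22 (5 total).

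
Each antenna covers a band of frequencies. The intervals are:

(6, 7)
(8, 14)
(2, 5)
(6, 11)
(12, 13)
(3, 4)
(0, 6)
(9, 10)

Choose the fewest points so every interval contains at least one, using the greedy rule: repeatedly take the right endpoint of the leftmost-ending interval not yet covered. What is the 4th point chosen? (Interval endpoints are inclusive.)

Sort by right endpoint; whenever an interval is uncovered, place a point at its right end.
By right end: [3,4]  [2,5]  [0,6]  [6,7]  [9,10]  [6,11]  [12,13]  [8,14]
[3,4] uncovered → point at 4; [6,7] uncovered → point at 7; [9,10] uncovered → point at 10; [12,13] uncovered → point at 13.
Points: 4, 7, 10, 13 (4 total).

13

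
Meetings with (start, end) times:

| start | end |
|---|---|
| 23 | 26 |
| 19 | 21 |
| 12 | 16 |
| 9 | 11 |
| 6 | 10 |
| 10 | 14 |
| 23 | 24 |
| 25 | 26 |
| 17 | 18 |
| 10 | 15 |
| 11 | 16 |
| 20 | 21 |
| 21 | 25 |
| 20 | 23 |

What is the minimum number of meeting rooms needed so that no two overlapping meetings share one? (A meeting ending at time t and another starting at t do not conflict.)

4

Count concurrent intervals with a sweep; the peak is the room count.
starts: [6, 9, 10, 10, 11, 12, 17, 19, 20, 20, 21, 23, 23, 25]
ends:   [10, 11, 14, 15, 16, 16, 18, 21, 21, 23, 24, 25, 26, 26]
s6→1 s9→2 e10→1 s10→2 s10→3 e11→2 s11→3 s12→4  — peak 4.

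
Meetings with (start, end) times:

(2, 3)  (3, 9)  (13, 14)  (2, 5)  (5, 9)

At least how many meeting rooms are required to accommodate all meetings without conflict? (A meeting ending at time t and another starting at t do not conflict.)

starts: [2, 2, 3, 5, 13]
ends:   [3, 5, 9, 9, 14]
s2→1 s2→2  — peak 2.

2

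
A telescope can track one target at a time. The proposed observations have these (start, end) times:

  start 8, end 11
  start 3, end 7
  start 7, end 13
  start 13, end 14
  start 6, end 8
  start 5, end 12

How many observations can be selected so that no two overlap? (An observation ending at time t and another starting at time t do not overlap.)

Order by finish time; keep every interval that doesn't clash with the previous kept one.
Sorted by end: (3,7)  (6,8)  (8,11)  (5,12)  (7,13)  (13,14)
take (3,7); take (8,11); take (13,14).
Selected 3 observations.

3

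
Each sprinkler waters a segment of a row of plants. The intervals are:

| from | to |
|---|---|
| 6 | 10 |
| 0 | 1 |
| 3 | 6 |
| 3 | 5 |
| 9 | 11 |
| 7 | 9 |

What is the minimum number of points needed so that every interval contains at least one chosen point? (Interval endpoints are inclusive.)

3

Process intervals by earliest right end; each time one isn't hit yet, stab at its right endpoint.
By right end: [0,1]  [3,5]  [3,6]  [7,9]  [6,10]  [9,11]
[0,1] uncovered → point at 1; [3,5] uncovered → point at 5; [7,9] uncovered → point at 9.
Points: 1, 5, 9 (3 total).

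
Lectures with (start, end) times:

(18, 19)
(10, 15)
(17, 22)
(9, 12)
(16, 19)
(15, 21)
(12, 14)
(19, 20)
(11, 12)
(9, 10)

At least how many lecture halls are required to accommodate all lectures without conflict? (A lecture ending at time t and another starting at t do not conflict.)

4

Count concurrent intervals with a sweep; the peak is the room count.
Events (time:±→running): 9:+→1 9:+→2 10:-→1 10:+→2 11:+→3 12:-→2 12:-→1 12:+→2 14:-→1 15:-→0 15:+→1 16:+→2 17:+→3 18:+→4 … peak 4.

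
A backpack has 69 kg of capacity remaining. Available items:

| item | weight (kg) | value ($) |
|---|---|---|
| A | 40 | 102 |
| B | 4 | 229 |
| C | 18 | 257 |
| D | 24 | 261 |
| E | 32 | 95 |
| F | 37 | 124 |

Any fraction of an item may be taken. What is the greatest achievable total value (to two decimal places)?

Sort by value per unit weight and fill in that order.
Order: B (229/4=57.25) > C (257/18=14.28) > D (261/24=10.88) > F (124/37=3.35) > E (95/32=2.97) > A (102/40=2.55)
Fill: take B (4 @ 229) → take C (18 @ 257) → take D (24 @ 261) → take 23/37 of F → 77.08; 69/69 used.
Total value = 824.08

824.08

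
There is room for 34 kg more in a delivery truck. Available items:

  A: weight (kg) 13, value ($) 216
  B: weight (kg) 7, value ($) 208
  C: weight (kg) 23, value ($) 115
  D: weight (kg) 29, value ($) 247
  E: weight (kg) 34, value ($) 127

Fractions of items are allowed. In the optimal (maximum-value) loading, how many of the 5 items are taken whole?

2

Ratios (sorted): B 29.71, A 16.62, D 8.52, C 5.00, E 3.74
take B (7 @ 208); take A (13 @ 216); take 14/29 of D → 119.24. Capacity used 34/34.
2 item(s) taken whole; one partial (take 14/29 of D).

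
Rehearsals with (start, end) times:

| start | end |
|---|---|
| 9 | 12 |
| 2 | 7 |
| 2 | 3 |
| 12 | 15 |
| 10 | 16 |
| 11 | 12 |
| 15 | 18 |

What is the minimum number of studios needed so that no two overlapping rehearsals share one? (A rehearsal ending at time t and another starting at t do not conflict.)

Events (time:±→running): 2:+→1 2:+→2 3:-→1 7:-→0 9:+→1 10:+→2 11:+→3 … peak 3.

3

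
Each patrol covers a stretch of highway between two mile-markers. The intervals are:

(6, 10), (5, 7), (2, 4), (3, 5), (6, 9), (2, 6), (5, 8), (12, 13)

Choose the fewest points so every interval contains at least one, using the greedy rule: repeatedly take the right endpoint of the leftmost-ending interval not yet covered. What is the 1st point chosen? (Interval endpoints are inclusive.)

Process intervals by earliest right end; each time one isn't hit yet, stab at its right endpoint.
By right end: [2,4]  [3,5]  [2,6]  [5,7]  [5,8]  [6,9]  [6,10]  [12,13]
[2,4] uncovered → point at 4; [5,7] uncovered → point at 7; [12,13] uncovered → point at 13.
Points: 4, 7, 13 (3 total).

4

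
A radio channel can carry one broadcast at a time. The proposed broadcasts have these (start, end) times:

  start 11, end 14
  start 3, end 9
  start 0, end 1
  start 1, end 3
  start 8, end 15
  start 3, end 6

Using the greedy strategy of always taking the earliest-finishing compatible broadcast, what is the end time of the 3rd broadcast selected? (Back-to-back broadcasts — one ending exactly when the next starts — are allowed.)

Greedy by earliest finish: after sorting by end time, pick each interval compatible with the last pick.
Sorted by end: (0,1)  (1,3)  (3,6)  (3,9)  (11,14)  (8,15)
take (0,1); take (1,3); take (3,6); skip (3,9); take (11,14).
Selected: (0,1) (1,3) (3,6) (11,14)

6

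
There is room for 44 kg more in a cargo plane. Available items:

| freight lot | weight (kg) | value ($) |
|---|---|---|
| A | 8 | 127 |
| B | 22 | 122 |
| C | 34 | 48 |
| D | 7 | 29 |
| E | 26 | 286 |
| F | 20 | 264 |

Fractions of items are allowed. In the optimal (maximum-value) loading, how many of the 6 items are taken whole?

2

Sort by value per unit weight and fill in that order.
Order: A (127/8=15.88) > F (264/20=13.20) > E (286/26=11.00) > B (122/22=5.55) > D (29/7=4.14) > C (48/34=1.41)
Fill: take A (8 @ 127) → take F (20 @ 264) → take 16/26 of E → 176.00; 44/44 used.
2 item(s) taken whole; one partial (take 16/26 of E).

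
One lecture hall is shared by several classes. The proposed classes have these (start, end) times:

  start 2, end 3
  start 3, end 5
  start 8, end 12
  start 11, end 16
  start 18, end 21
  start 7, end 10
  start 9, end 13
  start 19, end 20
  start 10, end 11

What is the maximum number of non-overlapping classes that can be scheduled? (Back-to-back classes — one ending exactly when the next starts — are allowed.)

By end time: (2,3), (3,5), (7,10), (10,11), (8,12), (9,13), (11,16), (19,20), (18,21).
Pick (2,3); next start ≥ 3 → (3,5); next start ≥ 5 → (7,10); next start ≥ 10 → (10,11); next start ≥ 11 → (11,16); next start ≥ 16 → (19,20).
Selected 6 classes.

6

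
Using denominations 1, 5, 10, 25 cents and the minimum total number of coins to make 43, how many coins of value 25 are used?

43 − 1×25→18 − 1×10→8 − 1×5→3 − 3×1→0
Count of 25: 1

1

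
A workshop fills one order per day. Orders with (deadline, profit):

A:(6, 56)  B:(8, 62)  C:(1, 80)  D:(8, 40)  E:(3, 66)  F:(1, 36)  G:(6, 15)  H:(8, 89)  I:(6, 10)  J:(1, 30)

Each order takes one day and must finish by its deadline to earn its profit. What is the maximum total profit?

Take jobs in profit order; each goes to the latest open slot no later than its deadline.
By profit: H(d8,89), C(d1,80), E(d3,66), B(d8,62), A(d6,56), D(d8,40), F(d1,36), J(d1,30), G(d6,15), I(d6,10)
H→slot 8; C→slot 1; E→slot 3; B→slot 7; A→slot 6; D→slot 5; F skipped; J skipped; G→slot 4; I→slot 2.
Profit = 80 + 10 + 66 + 15 + 40 + 56 + 62 + 89 = 418

418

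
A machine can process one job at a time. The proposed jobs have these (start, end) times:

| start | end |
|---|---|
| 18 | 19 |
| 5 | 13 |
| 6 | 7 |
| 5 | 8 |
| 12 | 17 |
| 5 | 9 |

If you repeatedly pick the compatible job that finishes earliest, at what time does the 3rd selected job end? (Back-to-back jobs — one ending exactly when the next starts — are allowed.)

Sort by end time and greedily take each interval whose start is ≥ the last chosen end.
Sorted by end: (6,7)  (5,8)  (5,9)  (5,13)  (12,17)  (18,19)
take (6,7); skip (5,9); skip (5,13); take (12,17); take (18,19).
Selected: (6,7) (12,17) (18,19)

19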